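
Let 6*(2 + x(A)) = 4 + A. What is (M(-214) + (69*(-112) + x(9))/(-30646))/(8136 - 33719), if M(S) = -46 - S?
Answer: -155465/23638692 ≈ -0.0065767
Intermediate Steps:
x(A) = -4/3 + A/6 (x(A) = -2 + (4 + A)/6 = -2 + (2/3 + A/6) = -4/3 + A/6)
(M(-214) + (69*(-112) + x(9))/(-30646))/(8136 - 33719) = ((-46 - 1*(-214)) + (69*(-112) + (-4/3 + (1/6)*9))/(-30646))/(8136 - 33719) = ((-46 + 214) + (-7728 + (-4/3 + 3/2))*(-1/30646))/(-25583) = (168 + (-7728 + 1/6)*(-1/30646))*(-1/25583) = (168 - 46367/6*(-1/30646))*(-1/25583) = (168 + 233/924)*(-1/25583) = (155465/924)*(-1/25583) = -155465/23638692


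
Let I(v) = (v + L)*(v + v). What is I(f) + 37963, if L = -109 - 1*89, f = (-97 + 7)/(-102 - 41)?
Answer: 771225067/20449 ≈ 37715.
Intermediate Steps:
f = 90/143 (f = -90/(-143) = -90*(-1/143) = 90/143 ≈ 0.62937)
L = -198 (L = -109 - 89 = -198)
I(v) = 2*v*(-198 + v) (I(v) = (v - 198)*(v + v) = (-198 + v)*(2*v) = 2*v*(-198 + v))
I(f) + 37963 = 2*(90/143)*(-198 + 90/143) + 37963 = 2*(90/143)*(-28224/143) + 37963 = -5080320/20449 + 37963 = 771225067/20449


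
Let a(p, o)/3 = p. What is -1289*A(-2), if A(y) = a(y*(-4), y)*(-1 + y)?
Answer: 92808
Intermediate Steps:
a(p, o) = 3*p
A(y) = -12*y*(-1 + y) (A(y) = (3*(y*(-4)))*(-1 + y) = (3*(-4*y))*(-1 + y) = (-12*y)*(-1 + y) = -12*y*(-1 + y))
-1289*A(-2) = -15468*(-2)*(1 - 1*(-2)) = -15468*(-2)*(1 + 2) = -15468*(-2)*3 = -1289*(-72) = 92808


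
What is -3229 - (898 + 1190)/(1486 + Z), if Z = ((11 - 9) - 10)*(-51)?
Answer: -3058907/947 ≈ -3230.1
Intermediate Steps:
Z = 408 (Z = (2 - 10)*(-51) = -8*(-51) = 408)
-3229 - (898 + 1190)/(1486 + Z) = -3229 - (898 + 1190)/(1486 + 408) = -3229 - 2088/1894 = -3229 - 1*1044/947 = -3229 - 1044/947 = -3058907/947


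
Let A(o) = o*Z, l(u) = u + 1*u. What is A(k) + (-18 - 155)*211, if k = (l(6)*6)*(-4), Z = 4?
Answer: -37655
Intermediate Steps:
l(u) = 2*u (l(u) = u + u = 2*u)
k = -288 (k = ((2*6)*6)*(-4) = (12*6)*(-4) = 72*(-4) = -288)
A(o) = 4*o (A(o) = o*4 = 4*o)
A(k) + (-18 - 155)*211 = 4*(-288) + (-18 - 155)*211 = -1152 - 173*211 = -1152 - 36503 = -37655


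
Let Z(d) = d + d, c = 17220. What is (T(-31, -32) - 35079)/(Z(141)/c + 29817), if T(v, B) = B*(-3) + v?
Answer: -100490180/85574837 ≈ -1.1743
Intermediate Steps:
Z(d) = 2*d
T(v, B) = v - 3*B (T(v, B) = -3*B + v = v - 3*B)
(T(-31, -32) - 35079)/(Z(141)/c + 29817) = ((-31 - 3*(-32)) - 35079)/((2*141)/17220 + 29817) = ((-31 + 96) - 35079)/(282*(1/17220) + 29817) = (65 - 35079)/(47/2870 + 29817) = -35014/85574837/2870 = -35014*2870/85574837 = -100490180/85574837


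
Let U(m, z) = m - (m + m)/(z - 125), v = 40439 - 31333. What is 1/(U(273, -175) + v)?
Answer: 50/469041 ≈ 0.00010660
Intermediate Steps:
v = 9106
U(m, z) = m - 2*m/(-125 + z)
1/(U(273, -175) + v) = 1/(273*(-127 - 175)/(-125 - 175) + 9106) = 1/(273*(-302)/(-300) + 9106) = 1/(273*(-1/300)*(-302) + 9106) = 1/(13741/50 + 9106) = 1/(469041/50) = 50/469041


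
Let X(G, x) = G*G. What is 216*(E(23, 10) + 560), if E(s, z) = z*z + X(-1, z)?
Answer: 142776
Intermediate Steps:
X(G, x) = G²
E(s, z) = 1 + z² (E(s, z) = z*z + (-1)² = z² + 1 = 1 + z²)
216*(E(23, 10) + 560) = 216*((1 + 10²) + 560) = 216*((1 + 100) + 560) = 216*(101 + 560) = 216*661 = 142776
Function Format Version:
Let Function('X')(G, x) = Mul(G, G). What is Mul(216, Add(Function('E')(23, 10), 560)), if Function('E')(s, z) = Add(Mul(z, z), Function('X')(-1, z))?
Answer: 142776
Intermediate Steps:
Function('X')(G, x) = Pow(G, 2)
Function('E')(s, z) = Add(1, Pow(z, 2)) (Function('E')(s, z) = Add(Mul(z, z), Pow(-1, 2)) = Add(Pow(z, 2), 1) = Add(1, Pow(z, 2)))
Mul(216, Add(Function('E')(23, 10), 560)) = Mul(216, Add(Add(1, Pow(10, 2)), 560)) = Mul(216, Add(Add(1, 100), 560)) = Mul(216, Add(101, 560)) = Mul(216, 661) = 142776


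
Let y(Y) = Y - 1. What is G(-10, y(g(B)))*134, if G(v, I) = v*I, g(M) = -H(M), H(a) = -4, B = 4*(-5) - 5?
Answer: -4020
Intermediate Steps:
B = -25 (B = -20 - 5 = -25)
g(M) = 4 (g(M) = -1*(-4) = 4)
y(Y) = -1 + Y
G(v, I) = I*v
G(-10, y(g(B)))*134 = ((-1 + 4)*(-10))*134 = (3*(-10))*134 = -30*134 = -4020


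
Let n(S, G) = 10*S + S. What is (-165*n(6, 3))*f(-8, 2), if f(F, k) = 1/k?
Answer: -5445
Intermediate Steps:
n(S, G) = 11*S
(-165*n(6, 3))*f(-8, 2) = -1815*6/2 = -165*66*(½) = -10890*½ = -5445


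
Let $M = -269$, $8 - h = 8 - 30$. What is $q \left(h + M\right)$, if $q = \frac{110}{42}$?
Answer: $- \frac{13145}{21} \approx -625.95$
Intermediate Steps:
$h = 30$ ($h = 8 - \left(8 - 30\right) = 8 - -22 = 8 + 22 = 30$)
$q = \frac{55}{21}$ ($q = 110 \cdot \frac{1}{42} = \frac{55}{21} \approx 2.619$)
$q \left(h + M\right) = \frac{55 \left(30 - 269\right)}{21} = \frac{55}{21} \left(-239\right) = - \frac{13145}{21}$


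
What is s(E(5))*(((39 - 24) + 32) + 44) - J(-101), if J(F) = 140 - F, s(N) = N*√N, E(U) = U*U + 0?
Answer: 11134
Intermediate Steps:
E(U) = U² (E(U) = U² + 0 = U²)
s(N) = N^(3/2)
s(E(5))*(((39 - 24) + 32) + 44) - J(-101) = (5²)^(3/2)*(((39 - 24) + 32) + 44) - (140 - 1*(-101)) = 25^(3/2)*((15 + 32) + 44) - (140 + 101) = 125*(47 + 44) - 1*241 = 125*91 - 241 = 11375 - 241 = 11134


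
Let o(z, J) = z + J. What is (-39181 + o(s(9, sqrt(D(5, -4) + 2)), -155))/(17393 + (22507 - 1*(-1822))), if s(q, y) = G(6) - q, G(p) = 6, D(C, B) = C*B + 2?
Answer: -39339/41722 ≈ -0.94288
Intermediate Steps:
D(C, B) = 2 + B*C (D(C, B) = B*C + 2 = 2 + B*C)
s(q, y) = 6 - q
o(z, J) = J + z
(-39181 + o(s(9, sqrt(D(5, -4) + 2)), -155))/(17393 + (22507 - 1*(-1822))) = (-39181 + (-155 + (6 - 1*9)))/(17393 + (22507 - 1*(-1822))) = (-39181 + (-155 + (6 - 9)))/(17393 + (22507 + 1822)) = (-39181 + (-155 - 3))/(17393 + 24329) = (-39181 - 158)/41722 = -39339*1/41722 = -39339/41722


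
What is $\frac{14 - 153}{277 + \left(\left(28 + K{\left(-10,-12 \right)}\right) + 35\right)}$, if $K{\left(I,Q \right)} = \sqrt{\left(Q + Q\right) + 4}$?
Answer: $- \frac{2363}{5781} + \frac{139 i \sqrt{5}}{57810} \approx -0.40875 + 0.0053765 i$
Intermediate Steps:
$K{\left(I,Q \right)} = \sqrt{4 + 2 Q}$ ($K{\left(I,Q \right)} = \sqrt{2 Q + 4} = \sqrt{4 + 2 Q}$)
$\frac{14 - 153}{277 + \left(\left(28 + K{\left(-10,-12 \right)}\right) + 35\right)} = \frac{14 - 153}{277 + \left(\left(28 + \sqrt{4 + 2 \left(-12\right)}\right) + 35\right)} = - \frac{139}{277 + \left(\left(28 + \sqrt{4 - 24}\right) + 35\right)} = - \frac{139}{277 + \left(\left(28 + \sqrt{-20}\right) + 35\right)} = - \frac{139}{277 + \left(\left(28 + 2 i \sqrt{5}\right) + 35\right)} = - \frac{139}{277 + \left(63 + 2 i \sqrt{5}\right)} = - \frac{139}{340 + 2 i \sqrt{5}}$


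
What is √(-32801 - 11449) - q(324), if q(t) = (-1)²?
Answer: -1 + 5*I*√1770 ≈ -1.0 + 210.36*I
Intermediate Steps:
q(t) = 1
√(-32801 - 11449) - q(324) = √(-32801 - 11449) - 1*1 = √(-44250) - 1 = 5*I*√1770 - 1 = -1 + 5*I*√1770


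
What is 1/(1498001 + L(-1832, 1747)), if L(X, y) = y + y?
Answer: 1/1501495 ≈ 6.6600e-7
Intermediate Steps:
L(X, y) = 2*y
1/(1498001 + L(-1832, 1747)) = 1/(1498001 + 2*1747) = 1/(1498001 + 3494) = 1/1501495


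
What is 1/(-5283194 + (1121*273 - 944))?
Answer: -1/4978105 ≈ -2.0088e-7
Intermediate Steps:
1/(-5283194 + (1121*273 - 944)) = 1/(-5283194 + (306033 - 944)) = 1/(-5283194 + 305089) = 1/(-4978105) = -1/4978105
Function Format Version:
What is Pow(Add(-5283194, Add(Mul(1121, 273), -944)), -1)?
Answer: Rational(-1, 4978105) ≈ -2.0088e-7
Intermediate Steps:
Pow(Add(-5283194, Add(Mul(1121, 273), -944)), -1) = Pow(Add(-5283194, Add(306033, -944)), -1) = Pow(Add(-5283194, 305089), -1) = Pow(-4978105, -1) = Rational(-1, 4978105)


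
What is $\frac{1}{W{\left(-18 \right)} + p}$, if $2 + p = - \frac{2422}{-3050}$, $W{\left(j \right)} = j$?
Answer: $- \frac{1525}{29289} \approx -0.052067$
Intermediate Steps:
$p = - \frac{1839}{1525}$ ($p = -2 - \frac{2422}{-3050} = -2 - - \frac{1211}{1525} = -2 + \frac{1211}{1525} = - \frac{1839}{1525} \approx -1.2059$)
$\frac{1}{W{\left(-18 \right)} + p} = \frac{1}{-18 - \frac{1839}{1525}} = \frac{1}{- \frac{29289}{1525}} = - \frac{1525}{29289}$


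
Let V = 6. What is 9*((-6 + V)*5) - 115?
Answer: -115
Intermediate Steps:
9*((-6 + V)*5) - 115 = 9*((-6 + 6)*5) - 115 = 9*(0*5) - 115 = 9*0 - 115 = 0 - 115 = -115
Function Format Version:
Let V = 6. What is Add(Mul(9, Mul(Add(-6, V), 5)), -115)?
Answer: -115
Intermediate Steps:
Add(Mul(9, Mul(Add(-6, V), 5)), -115) = Add(Mul(9, Mul(Add(-6, 6), 5)), -115) = Add(Mul(9, Mul(0, 5)), -115) = Add(Mul(9, 0), -115) = Add(0, -115) = -115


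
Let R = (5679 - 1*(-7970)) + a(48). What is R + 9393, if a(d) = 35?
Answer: 23077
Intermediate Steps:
R = 13684 (R = (5679 - 1*(-7970)) + 35 = (5679 + 7970) + 35 = 13649 + 35 = 13684)
R + 9393 = 13684 + 9393 = 23077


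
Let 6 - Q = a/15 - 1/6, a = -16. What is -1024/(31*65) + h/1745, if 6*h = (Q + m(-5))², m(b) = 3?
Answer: -1891848053/3797469000 ≈ -0.49819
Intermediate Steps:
Q = 217/30 (Q = 6 - (-16/15 - 1/6) = 6 - (-16*1/15 - 1*⅙) = 6 - (-16/15 - ⅙) = 6 - 1*(-37/30) = 6 + 37/30 = 217/30 ≈ 7.2333)
h = 94249/5400 (h = (217/30 + 3)²/6 = (307/30)²/6 = (⅙)*(94249/900) = 94249/5400 ≈ 17.454)
-1024/(31*65) + h/1745 = -1024/(31*65) + (94249/5400)/1745 = -1024/2015 + (94249/5400)*(1/1745) = -1024*1/2015 + 94249/9423000 = -1024/2015 + 94249/9423000 = -1891848053/3797469000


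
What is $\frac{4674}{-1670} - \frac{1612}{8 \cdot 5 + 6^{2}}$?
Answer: $- \frac{380908}{15865} \approx -24.009$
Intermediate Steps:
$\frac{4674}{-1670} - \frac{1612}{8 \cdot 5 + 6^{2}} = 4674 \left(- \frac{1}{1670}\right) - \frac{1612}{40 + 36} = - \frac{2337}{835} - \frac{1612}{76} = - \frac{2337}{835} - \frac{403}{19} = - \frac{380908}{15865}$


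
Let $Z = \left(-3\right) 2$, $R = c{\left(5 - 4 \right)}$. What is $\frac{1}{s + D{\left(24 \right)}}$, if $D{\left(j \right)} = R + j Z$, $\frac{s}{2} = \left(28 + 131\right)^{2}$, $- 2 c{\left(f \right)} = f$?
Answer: $\frac{2}{100835} \approx 1.9834 \cdot 10^{-5}$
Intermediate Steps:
$c{\left(f \right)} = - \frac{f}{2}$
$s = 50562$ ($s = 2 \left(28 + 131\right)^{2} = 2 \cdot 159^{2} = 2 \cdot 25281 = 50562$)
$R = - \frac{1}{2}$ ($R = - \frac{5 - 4}{2} = \left(- \frac{1}{2}\right) 1 = - \frac{1}{2} \approx -0.5$)
$Z = -6$
$D{\left(j \right)} = - \frac{1}{2} - 6 j$ ($D{\left(j \right)} = - \frac{1}{2} + j \left(-6\right) = - \frac{1}{2} - 6 j$)
$\frac{1}{s + D{\left(24 \right)}} = \frac{1}{50562 - \frac{289}{2}} = \frac{1}{\frac{100835}{2}} = \frac{2}{100835}$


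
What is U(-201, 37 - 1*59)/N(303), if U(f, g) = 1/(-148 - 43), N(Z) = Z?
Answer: -1/57873 ≈ -1.7279e-5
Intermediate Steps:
U(f, g) = -1/191 (U(f, g) = 1/(-191) = -1/191)
U(-201, 37 - 1*59)/N(303) = -1/191/303 = -1/191*1/303 = -1/57873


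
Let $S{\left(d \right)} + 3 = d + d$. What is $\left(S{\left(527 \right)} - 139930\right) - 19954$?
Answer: $-158833$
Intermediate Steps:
$S{\left(d \right)} = -3 + 2 d$ ($S{\left(d \right)} = -3 + \left(d + d\right) = -3 + 2 d$)
$\left(S{\left(527 \right)} - 139930\right) - 19954 = \left(\left(-3 + 2 \cdot 527\right) - 139930\right) - 19954 = \left(\left(-3 + 1054\right) - 139930\right) - 19954 = \left(1051 - 139930\right) - 19954 = -138879 - 19954 = -158833$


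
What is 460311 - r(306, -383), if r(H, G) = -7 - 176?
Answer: 460494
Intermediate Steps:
r(H, G) = -183
460311 - r(306, -383) = 460311 - 1*(-183) = 460311 + 183 = 460494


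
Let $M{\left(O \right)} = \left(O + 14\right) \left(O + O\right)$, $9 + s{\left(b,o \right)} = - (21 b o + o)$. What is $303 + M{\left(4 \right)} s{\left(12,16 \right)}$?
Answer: $-583905$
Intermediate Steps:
$s{\left(b,o \right)} = -9 - o - 21 b o$ ($s{\left(b,o \right)} = -9 - \left(21 b o + o\right) = -9 - \left(o + 21 b o\right) = -9 - o - 21 b o$)
$M{\left(O \right)} = 2 O \left(14 + O\right)$ ($M{\left(O \right)} = \left(14 + O\right) 2 O = 2 O \left(14 + O\right)$)
$303 + M{\left(4 \right)} s{\left(12,16 \right)} = 303 + 2 \cdot 4 \left(14 + 4\right) \left(-9 - 16 - 252 \cdot 16\right) = 303 + 2 \cdot 4 \cdot 18 \left(-9 - 16 - 4032\right) = 303 + 144 \left(-4057\right) = 303 - 584208 = -583905$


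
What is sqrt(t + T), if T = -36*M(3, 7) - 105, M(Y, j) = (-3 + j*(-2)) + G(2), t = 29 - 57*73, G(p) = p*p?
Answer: I*sqrt(3769) ≈ 61.392*I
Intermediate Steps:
G(p) = p**2
t = -4132 (t = 29 - 4161 = -4132)
M(Y, j) = 1 - 2*j (M(Y, j) = (-3 + j*(-2)) + 2**2 = (-3 - 2*j) + 4 = 1 - 2*j)
T = 363 (T = -36*(1 - 2*7) - 105 = -36*(1 - 14) - 105 = -36*(-13) - 105 = 468 - 105 = 363)
sqrt(t + T) = sqrt(-4132 + 363) = sqrt(-3769) = I*sqrt(3769)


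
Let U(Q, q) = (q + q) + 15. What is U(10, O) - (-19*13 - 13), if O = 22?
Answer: 319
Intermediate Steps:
U(Q, q) = 15 + 2*q (U(Q, q) = 2*q + 15 = 15 + 2*q)
U(10, O) - (-19*13 - 13) = (15 + 2*22) - (-19*13 - 13) = (15 + 44) - (-247 - 13) = 59 - 1*(-260) = 59 + 260 = 319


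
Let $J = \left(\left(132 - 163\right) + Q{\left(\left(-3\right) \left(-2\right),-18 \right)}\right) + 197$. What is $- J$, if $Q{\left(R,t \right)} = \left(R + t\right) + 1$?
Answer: $-155$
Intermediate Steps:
$Q{\left(R,t \right)} = 1 + R + t$
$J = 155$ ($J = \left(\left(132 - 163\right) - 11\right) + 197 = \left(-31 + \left(1 + 6 - 18\right)\right) + 197 = \left(-31 - 11\right) + 197 = -42 + 197 = 155$)
$- J = \left(-1\right) 155 = -155$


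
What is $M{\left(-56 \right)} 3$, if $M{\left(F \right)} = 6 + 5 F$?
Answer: $-822$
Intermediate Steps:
$M{\left(-56 \right)} 3 = \left(6 + 5 \left(-56\right)\right) 3 = \left(6 - 280\right) 3 = \left(-274\right) 3 = -822$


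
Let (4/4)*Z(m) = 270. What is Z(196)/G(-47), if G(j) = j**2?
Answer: 270/2209 ≈ 0.12223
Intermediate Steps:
Z(m) = 270
Z(196)/G(-47) = 270/((-47)**2) = 270/2209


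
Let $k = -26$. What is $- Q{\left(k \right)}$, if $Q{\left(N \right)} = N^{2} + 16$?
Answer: $-692$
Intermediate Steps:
$Q{\left(N \right)} = 16 + N^{2}$
$- Q{\left(k \right)} = - (16 + \left(-26\right)^{2}) = - (16 + 676) = \left(-1\right) 692 = -692$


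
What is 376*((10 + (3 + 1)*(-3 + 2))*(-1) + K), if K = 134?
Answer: 48128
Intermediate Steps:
376*((10 + (3 + 1)*(-3 + 2))*(-1) + K) = 376*((10 + (3 + 1)*(-3 + 2))*(-1) + 134) = 376*((10 + 4*(-1))*(-1) + 134) = 376*((10 - 4)*(-1) + 134) = 376*(6*(-1) + 134) = 376*(-6 + 134) = 376*128 = 48128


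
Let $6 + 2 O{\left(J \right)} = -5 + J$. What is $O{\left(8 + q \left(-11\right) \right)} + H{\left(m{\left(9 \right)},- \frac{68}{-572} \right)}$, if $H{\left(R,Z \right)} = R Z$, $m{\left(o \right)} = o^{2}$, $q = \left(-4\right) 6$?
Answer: $\frac{40077}{286} \approx 140.13$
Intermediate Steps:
$q = -24$
$O{\left(J \right)} = - \frac{11}{2} + \frac{J}{2}$ ($O{\left(J \right)} = -3 + \frac{-5 + J}{2} = -3 + \left(- \frac{5}{2} + \frac{J}{2}\right) = - \frac{11}{2} + \frac{J}{2}$)
$O{\left(8 + q \left(-11\right) \right)} + H{\left(m{\left(9 \right)},- \frac{68}{-572} \right)} = \left(- \frac{11}{2} + \frac{8 - -264}{2}\right) + 9^{2} \left(- \frac{68}{-572}\right) = \left(- \frac{11}{2} + \frac{8 + 264}{2}\right) + 81 \left(\left(-68\right) \left(- \frac{1}{572}\right)\right) = \left(- \frac{11}{2} + \frac{1}{2} \cdot 272\right) + 81 \cdot \frac{17}{143} = \left(- \frac{11}{2} + 136\right) + \frac{1377}{143} = \frac{261}{2} + \frac{1377}{143} = \frac{40077}{286}$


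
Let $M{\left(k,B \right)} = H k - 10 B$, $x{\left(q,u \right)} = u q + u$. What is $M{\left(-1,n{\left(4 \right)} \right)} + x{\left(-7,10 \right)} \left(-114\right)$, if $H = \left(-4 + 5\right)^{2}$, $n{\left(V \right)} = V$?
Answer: $6799$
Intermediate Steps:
$x{\left(q,u \right)} = u + q u$ ($x{\left(q,u \right)} = q u + u = u + q u$)
$H = 1$ ($H = 1^{2} = 1$)
$M{\left(k,B \right)} = k - 10 B$ ($M{\left(k,B \right)} = 1 k - 10 B = k - 10 B$)
$M{\left(-1,n{\left(4 \right)} \right)} + x{\left(-7,10 \right)} \left(-114\right) = \left(-1 - 40\right) + 10 \left(1 - 7\right) \left(-114\right) = \left(-1 - 40\right) + 10 \left(-6\right) \left(-114\right) = -41 - -6840 = -41 + 6840 = 6799$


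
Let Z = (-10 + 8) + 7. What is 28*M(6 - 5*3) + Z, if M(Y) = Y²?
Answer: 2273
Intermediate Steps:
Z = 5 (Z = -2 + 7 = 5)
28*M(6 - 5*3) + Z = 28*(6 - 5*3)² + 5 = 28*(6 - 15)² + 5 = 28*(-9)² + 5 = 28*81 + 5 = 2268 + 5 = 2273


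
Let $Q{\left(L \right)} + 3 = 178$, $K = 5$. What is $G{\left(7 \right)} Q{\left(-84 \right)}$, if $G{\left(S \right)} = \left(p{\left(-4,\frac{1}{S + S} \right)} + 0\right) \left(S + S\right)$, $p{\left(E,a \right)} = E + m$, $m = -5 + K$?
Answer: $-9800$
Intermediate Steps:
$Q{\left(L \right)} = 175$ ($Q{\left(L \right)} = -3 + 178 = 175$)
$m = 0$ ($m = -5 + 5 = 0$)
$p{\left(E,a \right)} = E$ ($p{\left(E,a \right)} = E + 0 = E$)
$G{\left(S \right)} = - 8 S$ ($G{\left(S \right)} = \left(-4 + 0\right) \left(S + S\right) = - 4 \cdot 2 S = - 8 S$)
$G{\left(7 \right)} Q{\left(-84 \right)} = \left(-8\right) 7 \cdot 175 = \left(-56\right) 175 = -9800$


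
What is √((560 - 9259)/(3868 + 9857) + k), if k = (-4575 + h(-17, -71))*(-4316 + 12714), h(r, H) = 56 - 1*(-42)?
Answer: I*√31477857147989/915 ≈ 6131.7*I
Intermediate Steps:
h(r, H) = 98 (h(r, H) = 56 + 42 = 98)
k = -37597846 (k = (-4575 + 98)*(-4316 + 12714) = -4477*8398 = -37597846)
√((560 - 9259)/(3868 + 9857) + k) = √((560 - 9259)/(3868 + 9857) - 37597846) = √(-8699/13725 - 37597846) = √(-516030445049/13725) = I*√31477857147989/915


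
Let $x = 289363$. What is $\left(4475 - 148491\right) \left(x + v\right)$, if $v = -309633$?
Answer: $2919204320$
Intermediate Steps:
$\left(4475 - 148491\right) \left(x + v\right) = \left(4475 - 148491\right) \left(289363 - 309633\right) = \left(-144016\right) \left(-20270\right) = 2919204320$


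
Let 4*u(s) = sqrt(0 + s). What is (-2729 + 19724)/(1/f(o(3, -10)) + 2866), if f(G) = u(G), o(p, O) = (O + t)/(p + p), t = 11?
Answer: 4870767/821386 - 3399*sqrt(6)/410693 ≈ 5.9097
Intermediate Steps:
o(p, O) = (11 + O)/(2*p) (o(p, O) = (O + 11)/(p + p) = (11 + O)/((2*p)) = (11 + O)*(1/(2*p)) = (11 + O)/(2*p))
u(s) = sqrt(s)/4 (u(s) = sqrt(0 + s)/4 = sqrt(s)/4)
f(G) = sqrt(G)/4
(-2729 + 19724)/(1/f(o(3, -10)) + 2866) = (-2729 + 19724)/(1/(sqrt((1/2)*(11 - 10)/3)/4) + 2866) = 16995/(1/(sqrt((1/2)*(1/3)*1)/4) + 2866) = 16995/(1/(sqrt(1/6)/4) + 2866) = 16995/(1/((sqrt(6)/6)/4) + 2866) = 16995/(1/(sqrt(6)/24) + 2866) = 16995/(4*sqrt(6) + 2866) = 16995/(2866 + 4*sqrt(6))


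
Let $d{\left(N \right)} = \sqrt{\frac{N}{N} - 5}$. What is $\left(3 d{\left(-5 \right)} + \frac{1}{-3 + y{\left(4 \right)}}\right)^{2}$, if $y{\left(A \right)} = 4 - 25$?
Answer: $\frac{\left(1 - 144 i\right)^{2}}{576} \approx -35.998 - 0.5 i$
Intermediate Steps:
$y{\left(A \right)} = -21$ ($y{\left(A \right)} = 4 - 25 = -21$)
$d{\left(N \right)} = 2 i$ ($d{\left(N \right)} = \sqrt{1 - 5} = \sqrt{-4} = 2 i$)
$\left(3 d{\left(-5 \right)} + \frac{1}{-3 + y{\left(4 \right)}}\right)^{2} = \left(3 \cdot 2 i + \frac{1}{-3 - 21}\right)^{2} = \left(6 i + \frac{1}{-24}\right)^{2} = \left(6 i - \frac{1}{24}\right)^{2} = \left(- \frac{1}{24} + 6 i\right)^{2}$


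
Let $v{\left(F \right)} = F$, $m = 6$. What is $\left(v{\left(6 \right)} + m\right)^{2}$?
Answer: $144$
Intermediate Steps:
$\left(v{\left(6 \right)} + m\right)^{2} = \left(6 + 6\right)^{2} = 12^{2} = 144$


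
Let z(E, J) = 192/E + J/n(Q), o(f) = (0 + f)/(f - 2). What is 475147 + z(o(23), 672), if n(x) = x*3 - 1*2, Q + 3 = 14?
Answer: 338920259/713 ≈ 4.7534e+5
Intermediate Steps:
Q = 11 (Q = -3 + 14 = 11)
o(f) = f/(-2 + f)
n(x) = -2 + 3*x (n(x) = 3*x - 2 = -2 + 3*x)
z(E, J) = 192/E + J/31 (z(E, J) = 192/E + J/(-2 + 3*11) = 192/E + J/(-2 + 33) = 192/E + J/31)
475147 + z(o(23), 672) = 475147 + (192/((23/(-2 + 23))) + (1/31)*672) = 475147 + (192/((23/21)) + 672/31) = 475147 + (192/((23*(1/21))) + 672/31) = 475147 + (192/(23/21) + 672/31) = 475147 + (192*(21/23) + 672/31) = 475147 + (4032/23 + 672/31) = 475147 + 140448/713 = 338920259/713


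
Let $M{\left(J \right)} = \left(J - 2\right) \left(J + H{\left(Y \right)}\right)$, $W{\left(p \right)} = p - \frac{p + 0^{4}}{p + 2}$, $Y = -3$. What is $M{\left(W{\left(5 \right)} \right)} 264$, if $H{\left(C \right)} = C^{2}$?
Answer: $\frac{392832}{49} \approx 8017.0$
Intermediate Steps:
$W{\left(p \right)} = p - \frac{p}{2 + p}$ ($W{\left(p \right)} = p - \frac{p + 0}{2 + p} = p - \frac{p}{2 + p}$)
$M{\left(J \right)} = \left(-2 + J\right) \left(9 + J\right)$ ($M{\left(J \right)} = \left(J - 2\right) \left(J + \left(-3\right)^{2}\right) = \left(-2 + J\right) \left(J + 9\right) = \left(-2 + J\right) \left(9 + J\right)$)
$M{\left(W{\left(5 \right)} \right)} 264 = \left(-18 + \left(\frac{5 \left(1 + 5\right)}{2 + 5}\right)^{2} + 7 \frac{5 \left(1 + 5\right)}{2 + 5}\right) 264 = \left(-18 + \left(5 \cdot \frac{1}{7} \cdot 6\right)^{2} + 7 \cdot 5 \cdot \frac{1}{7} \cdot 6\right) 264 = \left(-18 + \left(\frac{30}{7}\right)^{2} + 7 \cdot \frac{30}{7}\right) 264 = \left(-18 + \frac{900}{49} + 30\right) 264 = \frac{1488}{49} \cdot 264 = \frac{392832}{49}$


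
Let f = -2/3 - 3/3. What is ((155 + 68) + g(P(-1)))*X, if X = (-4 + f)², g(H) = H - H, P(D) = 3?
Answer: 64447/9 ≈ 7160.8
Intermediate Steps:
f = -5/3 (f = -2*⅓ - 3*⅓ = -⅔ - 1 = -5/3 ≈ -1.6667)
g(H) = 0
X = 289/9 (X = (-4 - 5/3)² = (-17/3)² = 289/9 ≈ 32.111)
((155 + 68) + g(P(-1)))*X = ((155 + 68) + 0)*(289/9) = (223 + 0)*(289/9) = 223*(289/9) = 64447/9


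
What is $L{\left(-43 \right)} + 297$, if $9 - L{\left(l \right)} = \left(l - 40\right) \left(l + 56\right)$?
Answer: $1385$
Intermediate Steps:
$L{\left(l \right)} = 9 - \left(-40 + l\right) \left(56 + l\right)$ ($L{\left(l \right)} = 9 - \left(l - 40\right) \left(l + 56\right) = 9 - \left(-40 + l\right) \left(56 + l\right)$)
$L{\left(-43 \right)} + 297 = \left(2249 - \left(-43\right)^{2} - -688\right) + 297 = \left(2249 - 1849 + 688\right) + 297 = 1088 + 297 = 1385$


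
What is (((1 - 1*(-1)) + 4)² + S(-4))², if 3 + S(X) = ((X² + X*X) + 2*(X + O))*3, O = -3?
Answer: 7569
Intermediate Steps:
S(X) = -21 + 6*X + 6*X² (S(X) = -3 + ((X² + X*X) + 2*(X - 3))*3 = -3 + ((X² + X²) + 2*(-3 + X))*3 = -3 + (2*X² + (-6 + 2*X))*3 = -3 + (-6 + 2*X + 2*X²)*3 = -3 + (-18 + 6*X + 6*X²) = -21 + 6*X + 6*X²)
(((1 - 1*(-1)) + 4)² + S(-4))² = (((1 - 1*(-1)) + 4)² + (-21 + 6*(-4) + 6*(-4)²))² = (((1 + 1) + 4)² + (-21 - 24 + 6*16))² = ((2 + 4)² + (-21 - 24 + 96))² = (6² + 51)² = (36 + 51)² = 87² = 7569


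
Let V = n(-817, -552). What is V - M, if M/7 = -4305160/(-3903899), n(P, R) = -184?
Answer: -748453536/3903899 ≈ -191.72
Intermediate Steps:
V = -184
M = 30136120/3903899 (M = 7*(-4305160/(-3903899)) = 7*(-4305160*(-1/3903899)) = 7*(4305160/3903899) = 30136120/3903899 ≈ 7.7195)
V - M = -184 - 1*30136120/3903899 = -184 - 30136120/3903899 = -748453536/3903899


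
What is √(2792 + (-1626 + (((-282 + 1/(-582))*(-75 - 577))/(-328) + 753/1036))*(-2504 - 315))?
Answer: √235463127726634104486/6180258 ≈ 2482.9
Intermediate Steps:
√(2792 + (-1626 + (((-282 + 1/(-582))*(-75 - 577))/(-328) + 753/1036))*(-2504 - 315)) = √(2792 + (-1626 + (((-282 - 1/582)*(-652))*(-1/328) + 753*(1/1036)))*(-2819)) = √(2792 + (-1626 + (-164125/582*(-652)*(-1/328) + 753/1036))*(-2819)) = √(2792 + (-1626 + ((53504750/291)*(-1/328) + 753/1036))*(-2819)) = √(2792 + (-1626 + (-26752375/47724 + 753/1036))*(-2819)) = √(2792 + (-1626 - 3459940541/6180258)*(-2819)) = √(2792 - 13509040049/6180258*(-2819)) = √(2792 + 38081983898131/6180258) = √(38099239178467/6180258) = √235463127726634104486/6180258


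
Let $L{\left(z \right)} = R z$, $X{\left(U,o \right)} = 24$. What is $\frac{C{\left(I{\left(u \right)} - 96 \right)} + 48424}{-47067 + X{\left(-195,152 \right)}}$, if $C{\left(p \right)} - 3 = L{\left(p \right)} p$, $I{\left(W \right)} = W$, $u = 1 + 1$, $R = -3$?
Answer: $- \frac{21919}{47043} \approx -0.46594$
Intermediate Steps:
$u = 2$
$L{\left(z \right)} = - 3 z$
$C{\left(p \right)} = 3 - 3 p^{2}$ ($C{\left(p \right)} = 3 + - 3 p p = 3 - 3 p^{2}$)
$\frac{C{\left(I{\left(u \right)} - 96 \right)} + 48424}{-47067 + X{\left(-195,152 \right)}} = \frac{\left(3 - 3 \left(2 - 96\right)^{2}\right) + 48424}{-47067 + 24} = \frac{\left(3 - 3 \left(2 - 96\right)^{2}\right) + 48424}{-47043} = \left(\left(3 - 3 \left(-94\right)^{2}\right) + 48424\right) \left(- \frac{1}{47043}\right) = \left(\left(3 - 26508\right) + 48424\right) \left(- \frac{1}{47043}\right) = \left(-26505 + 48424\right) \left(- \frac{1}{47043}\right) = 21919 \left(- \frac{1}{47043}\right) = - \frac{21919}{47043}$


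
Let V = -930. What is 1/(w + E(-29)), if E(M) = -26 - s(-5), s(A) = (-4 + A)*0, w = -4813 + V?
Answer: -1/5769 ≈ -0.00017334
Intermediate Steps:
w = -5743 (w = -4813 - 930 = -5743)
s(A) = 0
E(M) = -26 (E(M) = -26 - 1*0 = -26 + 0 = -26)
1/(w + E(-29)) = 1/(-5743 - 26) = 1/(-5769) = -1/5769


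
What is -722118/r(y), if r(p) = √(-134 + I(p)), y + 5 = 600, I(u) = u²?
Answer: -722118*√353891/353891 ≈ -1213.9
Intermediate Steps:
y = 595 (y = -5 + 600 = 595)
r(p) = √(-134 + p²)
-722118/r(y) = -722118/√(-134 + 595²) = -722118/√(-134 + 354025) = -722118*√353891/353891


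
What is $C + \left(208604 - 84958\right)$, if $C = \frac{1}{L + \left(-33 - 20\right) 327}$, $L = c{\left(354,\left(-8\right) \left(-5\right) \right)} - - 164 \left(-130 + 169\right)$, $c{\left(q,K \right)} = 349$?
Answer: $\frac{1308916555}{10586} \approx 1.2365 \cdot 10^{5}$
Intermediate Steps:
$L = 6745$ ($L = 349 - - 164 \left(-130 + 169\right) = 349 - \left(-164\right) 39 = 349 - -6396 = 349 + 6396 = 6745$)
$C = - \frac{1}{10586}$ ($C = \frac{1}{6745 + \left(-33 - 20\right) 327} = \frac{1}{6745 - 17331} = \frac{1}{-10586} = - \frac{1}{10586} \approx -9.4464 \cdot 10^{-5}$)
$C + \left(208604 - 84958\right) = - \frac{1}{10586} + \left(208604 - 84958\right) = - \frac{1}{10586} + 123646 = \frac{1308916555}{10586}$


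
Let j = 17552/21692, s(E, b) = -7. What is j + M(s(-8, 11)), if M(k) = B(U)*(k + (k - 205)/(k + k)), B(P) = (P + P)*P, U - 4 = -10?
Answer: 22286708/37961 ≈ 587.09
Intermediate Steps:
U = -6 (U = 4 - 10 = -6)
B(P) = 2*P**2 (B(P) = (2*P)*P = 2*P**2)
j = 4388/5423 (j = 17552*(1/21692) = 4388/5423 ≈ 0.80915)
M(k) = 72*k + 36*(-205 + k)/k (M(k) = (2*(-6)**2)*(k + (k - 205)/(k + k)) = (2*36)*(k + (-205 + k)/((2*k))) = 72*(k + (-205 + k)*(1/(2*k))) = 72*(k + (-205 + k)/(2*k)) = 72*k + 36*(-205 + k)/k)
j + M(s(-8, 11)) = 4388/5423 + (36 - 7380/(-7) + 72*(-7)) = 4388/5423 + (36 - 7380*(-1/7) - 504) = 4388/5423 + (36 + 7380/7 - 504) = 4388/5423 + 4104/7 = 22286708/37961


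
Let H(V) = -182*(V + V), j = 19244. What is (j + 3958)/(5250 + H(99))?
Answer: -3867/5131 ≈ -0.75365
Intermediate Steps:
H(V) = -364*V
(j + 3958)/(5250 + H(99)) = (19244 + 3958)/(5250 - 364*99) = 23202/(5250 - 36036) = 23202/(-30786) = 23202*(-1/30786) = -3867/5131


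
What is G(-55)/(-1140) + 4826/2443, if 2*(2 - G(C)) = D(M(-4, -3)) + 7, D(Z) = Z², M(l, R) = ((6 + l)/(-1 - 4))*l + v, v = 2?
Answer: 4843101/2443000 ≈ 1.9824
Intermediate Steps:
M(l, R) = 2 + l*(-6/5 - l/5) (M(l, R) = ((6 + l)/(-1 - 4))*l + 2 = ((6 + l)/(-5))*l + 2 = ((6 + l)*(-⅕))*l + 2 = (-6/5 - l/5)*l + 2 = l*(-6/5 - l/5) + 2 = 2 + l*(-6/5 - l/5))
G(C) = -399/50 (G(C) = 2 - ((2 - 6/5*(-4) - ⅕*(-4)²)² + 7)/2 = 2 - ((2 + 24/5 - ⅕*16)² + 7)/2 = 2 - ((2 + 24/5 - 16/5)² + 7)/2 = 2 - ((18/5)² + 7)/2 = 2 - (324/25 + 7)/2 = 2 - ½*499/25 = 2 - 499/50 = -399/50)
G(-55)/(-1140) + 4826/2443 = -399/50/(-1140) + 4826/2443 = -399/50*(-1/1140) + 4826*(1/2443) = 7/1000 + 4826/2443 = 4843101/2443000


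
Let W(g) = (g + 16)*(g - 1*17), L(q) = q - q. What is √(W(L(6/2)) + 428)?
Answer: 2*√39 ≈ 12.490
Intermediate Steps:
L(q) = 0
W(g) = (-17 + g)*(16 + g) (W(g) = (16 + g)*(g - 17) = (16 + g)*(-17 + g) = (-17 + g)*(16 + g))
√(W(L(6/2)) + 428) = √((-272 + 0² - 1*0) + 428) = √((-272 + 0 + 0) + 428) = √(-272 + 428) = √156 = 2*√39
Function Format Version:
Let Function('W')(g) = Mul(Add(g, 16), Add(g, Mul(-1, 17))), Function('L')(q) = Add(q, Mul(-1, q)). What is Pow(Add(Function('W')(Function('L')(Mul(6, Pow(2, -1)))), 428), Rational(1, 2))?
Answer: Mul(2, Pow(39, Rational(1, 2))) ≈ 12.490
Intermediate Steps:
Function('L')(q) = 0
Function('W')(g) = Mul(Add(-17, g), Add(16, g)) (Function('W')(g) = Mul(Add(16, g), Add(g, -17)) = Mul(Add(16, g), Add(-17, g)) = Mul(Add(-17, g), Add(16, g)))
Pow(Add(Function('W')(Function('L')(Mul(6, Pow(2, -1)))), 428), Rational(1, 2)) = Pow(Add(Add(-272, Pow(0, 2), Mul(-1, 0)), 428), Rational(1, 2)) = Pow(Add(Add(-272, 0, 0), 428), Rational(1, 2)) = Pow(Add(-272, 428), Rational(1, 2)) = Pow(156, Rational(1, 2)) = Mul(2, Pow(39, Rational(1, 2)))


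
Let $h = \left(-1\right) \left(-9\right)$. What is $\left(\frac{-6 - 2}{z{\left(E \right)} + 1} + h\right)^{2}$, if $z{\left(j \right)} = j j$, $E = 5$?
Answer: $\frac{12769}{169} \approx 75.556$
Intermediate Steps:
$z{\left(j \right)} = j^{2}$
$h = 9$
$\left(\frac{-6 - 2}{z{\left(E \right)} + 1} + h\right)^{2} = \left(\frac{-6 - 2}{5^{2} + 1} + 9\right)^{2} = \left(- \frac{8}{25 + 1} + 9\right)^{2} = \left(- \frac{8}{26} + 9\right)^{2} = \left(\left(-8\right) \frac{1}{26} + 9\right)^{2} = \left(- \frac{4}{13} + 9\right)^{2} = \left(\frac{113}{13}\right)^{2} = \frac{12769}{169}$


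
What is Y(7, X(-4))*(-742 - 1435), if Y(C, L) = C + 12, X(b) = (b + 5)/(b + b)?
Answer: -41363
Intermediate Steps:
X(b) = (5 + b)/(2*b) (X(b) = (5 + b)/((2*b)) = (5 + b)*(1/(2*b)) = (5 + b)/(2*b))
Y(C, L) = 12 + C
Y(7, X(-4))*(-742 - 1435) = (12 + 7)*(-742 - 1435) = 19*(-2177) = -41363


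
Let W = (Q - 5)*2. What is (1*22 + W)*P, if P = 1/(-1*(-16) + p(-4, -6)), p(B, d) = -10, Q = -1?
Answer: 5/3 ≈ 1.6667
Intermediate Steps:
W = -12 (W = (-1 - 5)*2 = -6*2 = -12)
P = ⅙ (P = 1/(-1*(-16) - 10) = 1/(16 - 10) = 1/6 = ⅙ ≈ 0.16667)
(1*22 + W)*P = (1*22 - 12)*(⅙) = (22 - 12)*(⅙) = 10*(⅙) = 5/3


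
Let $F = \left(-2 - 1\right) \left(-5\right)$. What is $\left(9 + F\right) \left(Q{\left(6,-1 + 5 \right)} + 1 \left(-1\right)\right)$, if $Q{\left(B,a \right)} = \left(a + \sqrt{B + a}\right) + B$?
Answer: $216 + 24 \sqrt{10} \approx 291.89$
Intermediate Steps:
$Q{\left(B,a \right)} = B + a + \sqrt{B + a}$
$F = 15$ ($F = \left(-3\right) \left(-5\right) = 15$)
$\left(9 + F\right) \left(Q{\left(6,-1 + 5 \right)} + 1 \left(-1\right)\right) = \left(9 + 15\right) \left(\left(6 + \left(-1 + 5\right) + \sqrt{6 + \left(-1 + 5\right)}\right) + 1 \left(-1\right)\right) = 24 \left(\left(6 + 4 + \sqrt{6 + 4}\right) - 1\right) = 24 \left(\left(6 + 4 + \sqrt{10}\right) - 1\right) = 24 \left(\left(10 + \sqrt{10}\right) - 1\right) = 24 \left(9 + \sqrt{10}\right) = 216 + 24 \sqrt{10}$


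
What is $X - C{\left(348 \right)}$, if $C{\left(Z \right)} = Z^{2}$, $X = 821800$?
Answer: $700696$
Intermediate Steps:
$X - C{\left(348 \right)} = 821800 - 348^{2} = 821800 - 121104 = 700696$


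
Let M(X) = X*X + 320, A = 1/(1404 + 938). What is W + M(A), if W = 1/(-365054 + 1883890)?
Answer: 333230432151635/1041345097738 ≈ 320.00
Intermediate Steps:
W = 1/1518836 ≈ 6.5840e-7
A = 1/2342 ≈ 0.00042699
M(X) = 320 + X**2 (M(X) = X**2 + 320 = 320 + X**2)
W + M(A) = 1/1518836 + (320 + (1/2342)**2) = 1/1518836 + (320 + 1/5484964) = 1/1518836 + 1755188481/5484964 = 333230432151635/1041345097738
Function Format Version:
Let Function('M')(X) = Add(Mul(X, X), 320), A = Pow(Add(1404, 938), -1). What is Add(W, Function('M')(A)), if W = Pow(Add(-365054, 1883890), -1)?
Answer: Rational(333230432151635, 1041345097738) ≈ 320.00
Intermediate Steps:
W = Rational(1, 1518836) (W = Pow(1518836, -1) = Rational(1, 1518836) ≈ 6.5840e-7)
A = Rational(1, 2342) (A = Pow(2342, -1) = Rational(1, 2342) ≈ 0.00042699)
Function('M')(X) = Add(320, Pow(X, 2)) (Function('M')(X) = Add(Pow(X, 2), 320) = Add(320, Pow(X, 2)))
Add(W, Function('M')(A)) = Add(Rational(1, 1518836), Add(320, Pow(Rational(1, 2342), 2))) = Add(Rational(1, 1518836), Add(320, Rational(1, 5484964))) = Add(Rational(1, 1518836), Rational(1755188481, 5484964)) = Rational(333230432151635, 1041345097738)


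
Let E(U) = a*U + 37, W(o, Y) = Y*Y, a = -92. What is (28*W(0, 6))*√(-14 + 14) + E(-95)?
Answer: 8777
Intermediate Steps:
W(o, Y) = Y²
E(U) = 37 - 92*U (E(U) = -92*U + 37 = 37 - 92*U)
(28*W(0, 6))*√(-14 + 14) + E(-95) = (28*6²)*√(-14 + 14) + (37 - 92*(-95)) = (28*36)*√0 + (37 + 8740) = 1008*0 + 8777 = 0 + 8777 = 8777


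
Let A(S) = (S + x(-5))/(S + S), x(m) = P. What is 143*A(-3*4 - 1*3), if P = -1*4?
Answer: 2717/30 ≈ 90.567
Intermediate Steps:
P = -4
x(m) = -4
A(S) = (-4 + S)/(2*S) (A(S) = (S - 4)/(S + S) = (-4 + S)/((2*S)) = (-4 + S)*(1/(2*S)) = (-4 + S)/(2*S))
143*A(-3*4 - 1*3) = 143*((-4 + (-3*4 - 1*3))/(2*(-3*4 - 1*3))) = 143*((-4 + (-12 - 3))/(2*(-12 - 3))) = 143*((½)*(-4 - 15)/(-15)) = 143*((½)*(-1/15)*(-19)) = 143*(19/30) = 2717/30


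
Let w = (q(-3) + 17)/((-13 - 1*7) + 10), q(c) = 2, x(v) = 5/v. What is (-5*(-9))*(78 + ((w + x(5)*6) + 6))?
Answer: 7929/2 ≈ 3964.5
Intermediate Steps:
w = -19/10 (w = (2 + 17)/((-13 - 1*7) + 10) = 19/((-13 - 7) + 10) = 19/(-20 + 10) = 19/(-10) = 19*(-⅒) = -19/10 ≈ -1.9000)
(-5*(-9))*(78 + ((w + x(5)*6) + 6)) = (-5*(-9))*(78 + ((-19/10 + (5/5)*6) + 6)) = 45*(78 + ((-19/10 + (5*(⅕))*6) + 6)) = 45*(78 + ((-19/10 + 1*6) + 6)) = 45*(78 + ((-19/10 + 6) + 6)) = 45*(78 + (41/10 + 6)) = 45*(78 + 101/10) = 45*(881/10) = 7929/2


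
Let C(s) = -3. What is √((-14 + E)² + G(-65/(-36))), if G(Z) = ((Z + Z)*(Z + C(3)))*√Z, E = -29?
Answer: √(21566736 - 8385*√65)/108 ≈ 42.933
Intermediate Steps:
G(Z) = 2*Z^(3/2)*(-3 + Z) (G(Z) = ((Z + Z)*(Z - 3))*√Z = ((2*Z)*(-3 + Z))*√Z = (2*Z*(-3 + Z))*√Z = 2*Z^(3/2)*(-3 + Z))
√((-14 + E)² + G(-65/(-36))) = √((-14 - 29)² + 2*(-65/(-36))^(3/2)*(-3 - 65/(-36))) = √((-43)² + 2*(-65*(-1/36))^(3/2)*(-3 - 65*(-1/36))) = √(1849 + 2*(65/36)^(3/2)*(-3 + 65/36)) = √(1849 + 2*(65*√65/216)*(-43/36)) = √(1849 - 2795*√65/3888)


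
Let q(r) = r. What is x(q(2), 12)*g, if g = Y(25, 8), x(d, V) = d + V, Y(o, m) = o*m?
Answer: 2800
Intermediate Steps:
Y(o, m) = m*o
x(d, V) = V + d
g = 200 (g = 8*25 = 200)
x(q(2), 12)*g = (12 + 2)*200 = 14*200 = 2800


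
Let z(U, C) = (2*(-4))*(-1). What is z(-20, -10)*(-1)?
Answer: -8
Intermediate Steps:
z(U, C) = 8 (z(U, C) = -8*(-1) = 8)
z(-20, -10)*(-1) = 8*(-1) = -8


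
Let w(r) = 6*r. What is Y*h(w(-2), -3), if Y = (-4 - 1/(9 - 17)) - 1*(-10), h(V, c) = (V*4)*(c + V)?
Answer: 4410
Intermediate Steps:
h(V, c) = 4*V*(V + c) (h(V, c) = (4*V)*(V + c) = 4*V*(V + c))
Y = 49/8 (Y = (-4 - 1/(-8)) + 10 = (-4 - 1*(-⅛)) + 10 = (-4 + ⅛) + 10 = -31/8 + 10 = 49/8 ≈ 6.1250)
Y*h(w(-2), -3) = 49*(4*(6*(-2))*(6*(-2) - 3))/8 = 49*(4*(-12)*(-12 - 3))/8 = 49*(4*(-12)*(-15))/8 = (49/8)*720 = 4410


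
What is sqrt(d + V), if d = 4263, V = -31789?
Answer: I*sqrt(27526) ≈ 165.91*I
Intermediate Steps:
sqrt(d + V) = sqrt(4263 - 31789) = sqrt(-27526) = I*sqrt(27526)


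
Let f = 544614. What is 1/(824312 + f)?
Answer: 1/1368926 ≈ 7.3050e-7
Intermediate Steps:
1/(824312 + f) = 1/(824312 + 544614) = 1/1368926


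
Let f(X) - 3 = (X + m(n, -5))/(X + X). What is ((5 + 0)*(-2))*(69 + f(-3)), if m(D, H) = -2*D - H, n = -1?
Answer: -2140/3 ≈ -713.33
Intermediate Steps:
m(D, H) = -H - 2*D
f(X) = 3 + (7 + X)/(2*X) (f(X) = 3 + (X + (-1*(-5) - 2*(-1)))/(X + X) = 3 + (X + (5 + 2))/((2*X)) = 3 + (X + 7)*(1/(2*X)) = 3 + (7 + X)*(1/(2*X)) = 3 + (7 + X)/(2*X))
((5 + 0)*(-2))*(69 + f(-3)) = ((5 + 0)*(-2))*(69 + (7/2)*(1 - 3)/(-3)) = (5*(-2))*(69 + (7/2)*(-⅓)*(-2)) = -10*(69 + 7/3) = -10*214/3 = -2140/3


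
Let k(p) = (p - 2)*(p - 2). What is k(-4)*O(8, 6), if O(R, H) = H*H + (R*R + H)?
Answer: 3816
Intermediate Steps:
k(p) = (-2 + p)**2 (k(p) = (-2 + p)*(-2 + p) = (-2 + p)**2)
O(R, H) = H + H**2 + R**2 (O(R, H) = H**2 + (R**2 + H) = H**2 + (H + R**2) = H + H**2 + R**2)
k(-4)*O(8, 6) = (-2 - 4)**2*(6 + 6**2 + 8**2) = (-6)**2*(6 + 36 + 64) = 36*106 = 3816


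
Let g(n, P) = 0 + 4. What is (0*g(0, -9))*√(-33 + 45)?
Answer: 0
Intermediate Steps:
g(n, P) = 4
(0*g(0, -9))*√(-33 + 45) = (0*4)*√(-33 + 45) = 0*√12 = 0*(2*√3) = 0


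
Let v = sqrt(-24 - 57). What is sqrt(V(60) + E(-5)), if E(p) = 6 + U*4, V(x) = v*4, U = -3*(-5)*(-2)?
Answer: sqrt(-114 + 36*I) ≈ 1.6657 + 10.806*I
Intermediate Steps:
v = 9*I (v = sqrt(-81) = 9*I ≈ 9.0*I)
U = -30 (U = 15*(-2) = -30)
V(x) = 36*I (V(x) = (9*I)*4 = 36*I)
E(p) = -114 (E(p) = 6 - 30*4 = 6 - 120 = -114)
sqrt(V(60) + E(-5)) = sqrt(36*I - 114) = sqrt(-114 + 36*I)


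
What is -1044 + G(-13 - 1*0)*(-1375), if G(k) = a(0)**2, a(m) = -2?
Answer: -6544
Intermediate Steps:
G(k) = 4 (G(k) = (-2)**2 = 4)
-1044 + G(-13 - 1*0)*(-1375) = -1044 + 4*(-1375) = -1044 - 5500 = -6544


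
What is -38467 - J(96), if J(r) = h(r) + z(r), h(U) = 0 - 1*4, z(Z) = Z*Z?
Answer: -47679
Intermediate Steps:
z(Z) = Z**2
h(U) = -4 (h(U) = 0 - 4 = -4)
J(r) = -4 + r**2
-38467 - J(96) = -38467 - (-4 + 96**2) = -38467 - (-4 + 9216) = -38467 - 1*9212 = -38467 - 9212 = -47679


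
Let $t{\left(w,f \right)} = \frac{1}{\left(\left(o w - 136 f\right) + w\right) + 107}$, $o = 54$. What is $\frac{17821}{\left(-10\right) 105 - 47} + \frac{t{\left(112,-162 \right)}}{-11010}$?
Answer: $- \frac{5552524434887}{341794473030} \approx -16.245$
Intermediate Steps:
$t{\left(w,f \right)} = \frac{1}{107 - 136 f + 55 w}$ ($t{\left(w,f \right)} = \frac{1}{\left(\left(54 w - 136 f\right) + w\right) + 107} = \frac{1}{\left(\left(- 136 f + 54 w\right) + w\right) + 107} = \frac{1}{\left(- 136 f + 55 w\right) + 107} = \frac{1}{107 - 136 f + 55 w}$)
$\frac{17821}{\left(-10\right) 105 - 47} + \frac{t{\left(112,-162 \right)}}{-11010} = \frac{17821}{\left(-10\right) 105 - 47} + \frac{1}{\left(107 - -22032 + 55 \cdot 112\right) \left(-11010\right)} = \frac{17821}{-1050 - 47} + \frac{1}{107 + 22032 + 6160} \left(- \frac{1}{11010}\right) = \frac{17821}{-1097} + \frac{1}{28299} \left(- \frac{1}{11010}\right) = 17821 \left(- \frac{1}{1097}\right) + \frac{1}{28299} \left(- \frac{1}{11010}\right) = - \frac{17821}{1097} - \frac{1}{311571990} = - \frac{5552524434887}{341794473030}$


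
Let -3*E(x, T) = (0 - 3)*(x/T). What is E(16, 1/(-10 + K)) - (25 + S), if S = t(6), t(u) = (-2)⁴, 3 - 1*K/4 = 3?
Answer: -201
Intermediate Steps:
K = 0 (K = 12 - 4*3 = 12 - 12 = 0)
t(u) = 16
E(x, T) = x/T (E(x, T) = -(0 - 3)*x/T/3 = -(-1)*x/T = x/T)
S = 16
E(16, 1/(-10 + K)) - (25 + S) = 16/(1/(-10 + 0)) - (25 + 16) = 16/(1/(-10)) - 1*41 = 16/(-⅒) - 41 = 16*(-10) - 41 = -160 - 41 = -201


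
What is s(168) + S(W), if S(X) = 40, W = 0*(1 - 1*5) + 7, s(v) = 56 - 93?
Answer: 3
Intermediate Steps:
s(v) = -37
W = 7 (W = 0*(1 - 5) + 7 = 0*(-4) + 7 = 0 + 7 = 7)
s(168) + S(W) = -37 + 40 = 3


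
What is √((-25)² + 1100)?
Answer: 5*√69 ≈ 41.533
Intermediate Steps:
√((-25)² + 1100) = √(625 + 1100) = √1725 = 5*√69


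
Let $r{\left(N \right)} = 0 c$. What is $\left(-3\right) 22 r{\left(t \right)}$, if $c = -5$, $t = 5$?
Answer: $0$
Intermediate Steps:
$r{\left(N \right)} = 0$ ($r{\left(N \right)} = 0 \left(-5\right) = 0$)
$\left(-3\right) 22 r{\left(t \right)} = \left(-3\right) 22 \cdot 0 = \left(-66\right) 0 = 0$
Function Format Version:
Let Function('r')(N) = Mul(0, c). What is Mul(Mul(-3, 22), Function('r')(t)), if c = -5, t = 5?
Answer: 0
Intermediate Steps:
Function('r')(N) = 0 (Function('r')(N) = Mul(0, -5) = 0)
Mul(Mul(-3, 22), Function('r')(t)) = Mul(Mul(-3, 22), 0) = Mul(-66, 0) = 0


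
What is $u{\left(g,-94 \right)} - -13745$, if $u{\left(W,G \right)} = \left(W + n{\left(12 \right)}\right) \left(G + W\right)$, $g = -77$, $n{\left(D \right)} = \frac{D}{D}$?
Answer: $26741$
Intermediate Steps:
$n{\left(D \right)} = 1$
$u{\left(W,G \right)} = \left(1 + W\right) \left(G + W\right)$ ($u{\left(W,G \right)} = \left(W + 1\right) \left(G + W\right) = \left(1 + W\right) \left(G + W\right)$)
$u{\left(g,-94 \right)} - -13745 = \left(-94 - 77 + \left(-77\right)^{2} - -7238\right) - -13745 = \left(-94 - 77 + 5929 + 7238\right) + 13745 = 12996 + 13745 = 26741$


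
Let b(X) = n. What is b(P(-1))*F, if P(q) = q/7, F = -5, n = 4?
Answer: -20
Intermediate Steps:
P(q) = q/7 (P(q) = q*(⅐) = q/7)
b(X) = 4
b(P(-1))*F = 4*(-5) = -20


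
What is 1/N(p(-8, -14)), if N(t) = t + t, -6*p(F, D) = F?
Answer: 3/8 ≈ 0.37500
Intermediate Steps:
p(F, D) = -F/6
N(t) = 2*t
1/N(p(-8, -14)) = 1/(2*(-⅙*(-8))) = 1/(2*(4/3)) = 1/(8/3) = 3/8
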